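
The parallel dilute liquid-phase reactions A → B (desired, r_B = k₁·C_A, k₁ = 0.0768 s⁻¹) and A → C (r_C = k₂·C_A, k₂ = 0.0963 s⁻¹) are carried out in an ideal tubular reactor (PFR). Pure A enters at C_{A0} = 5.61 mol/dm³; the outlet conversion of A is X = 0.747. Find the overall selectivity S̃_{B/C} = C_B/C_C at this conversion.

C_A = C_{A0}(1−X) = 1.419 mol/dm³.
Both paths are first order in A, so the instantaneous fraction to B is constant: dC_B/d(−C_A) = k₁/(k₁+k₂) = 0.4437.
C_B = 0.4437·(C_{A0}−C_A) = 0.4437×4.191 = 1.86 mol/dm³.
C_C = (C_{A0}−C_A)−C_B = 2.331 mol/dm³; S̃_{B/C} = 1.859/2.331 = 0.798.

0.798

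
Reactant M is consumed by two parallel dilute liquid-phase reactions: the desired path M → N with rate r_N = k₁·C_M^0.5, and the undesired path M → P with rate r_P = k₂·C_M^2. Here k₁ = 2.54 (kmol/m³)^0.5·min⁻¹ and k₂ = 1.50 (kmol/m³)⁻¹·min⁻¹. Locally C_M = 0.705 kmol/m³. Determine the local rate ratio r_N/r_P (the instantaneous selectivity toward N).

2.86

S_{N/P} = r_N/r_P = (k₁·C_M^0.5)/(k₂·C_M^2) = (k₁/k₂)·C_M^-1.5.
= (2.54×0.7050^0.5) / (1.50×0.7050^2) = 2.133/0.7455 = 2.86.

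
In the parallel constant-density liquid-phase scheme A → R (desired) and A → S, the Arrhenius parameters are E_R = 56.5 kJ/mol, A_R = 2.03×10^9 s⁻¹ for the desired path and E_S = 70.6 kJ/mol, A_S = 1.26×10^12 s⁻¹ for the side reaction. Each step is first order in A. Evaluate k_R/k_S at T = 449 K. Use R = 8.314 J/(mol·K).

k_R/k_S = (A_R/A_S)·exp[−(E_R−E_S)/(RT)] = (A_R/A_S)·exp[(E_S−E_R)/(RT)].
(E_S−E_R)/(RT) = (70.6−56.5)×10³/(8.314×449) = 14100/3733 = 3.777.
k_R/k_S = (2.03×10^9/1.26×10^12)·exp(3.777) = 0.001611 × 43.69 = 0.0704.

0.0704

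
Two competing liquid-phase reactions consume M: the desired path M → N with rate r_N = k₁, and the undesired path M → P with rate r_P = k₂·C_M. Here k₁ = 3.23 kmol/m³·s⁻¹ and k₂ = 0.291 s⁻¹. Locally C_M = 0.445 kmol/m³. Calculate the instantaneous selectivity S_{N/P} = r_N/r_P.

S_{N/P} = r_N/r_P = (k₁)/(k₂·C_M) = (k₁/k₂)·C_M⁻¹.
= (3.23) / (0.291×0.4450) = 3.230/0.1295 = 24.9.

24.9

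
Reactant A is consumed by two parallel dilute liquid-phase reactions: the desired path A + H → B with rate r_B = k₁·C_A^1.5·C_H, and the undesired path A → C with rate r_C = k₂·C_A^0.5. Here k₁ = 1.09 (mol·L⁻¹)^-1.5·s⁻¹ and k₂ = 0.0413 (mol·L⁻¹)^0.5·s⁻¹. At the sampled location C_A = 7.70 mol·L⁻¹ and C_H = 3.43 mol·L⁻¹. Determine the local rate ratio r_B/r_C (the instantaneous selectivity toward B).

697

S_{B/C} = r_B/r_C = (k₁·C_A^1.5·C_H)/(k₂·C_A^0.5) = (k₁/k₂)·C_A·C_H.
= (1.09×7.700^1.5×3.430) / (0.0413×7.700^0.5) = 79.88/0.1146 = 697.
Since the desired path is higher order in A, keeping C_A high (PFR or concentrated feed) favours B.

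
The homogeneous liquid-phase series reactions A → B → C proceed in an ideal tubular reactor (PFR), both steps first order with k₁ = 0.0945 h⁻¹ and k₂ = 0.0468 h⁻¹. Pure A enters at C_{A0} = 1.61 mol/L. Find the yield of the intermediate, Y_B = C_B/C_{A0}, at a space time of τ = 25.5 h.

For first-order series with pure A initially, C_B(τ) = k₁C_{A0}/(k₂−k₁)·(e^(−k₁τ) − e^(−k₂τ)).
e^(−k₁τ) = e^(−0.0945×25.5) = e^(−2.410) = 0.08984; e^(−k₂τ) = e^(−1.193) = 0.3032.
C_B = 0.0945×1.61/(0.0468−0.0945) × (0.08984−0.3032) = (-3.190)×(-0.2134) = 0.6805 mol/L.
Y_B = C_B/C_{A0} = 0.6805/1.61 = 0.423.

0.423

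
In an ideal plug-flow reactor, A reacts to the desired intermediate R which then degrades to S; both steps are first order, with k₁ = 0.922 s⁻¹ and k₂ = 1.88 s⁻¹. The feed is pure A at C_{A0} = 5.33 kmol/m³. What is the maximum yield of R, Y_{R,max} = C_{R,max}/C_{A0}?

Evaluating C_R at τ_opt = ln(k₂/k₁)/(k₂−k₁) gives C_{R,max}/C_{A0} = (k₁/k₂)^[k₂/(k₂−k₁)].
= (0.922/1.88)^(1.88/(1.88−0.922)) = (0.4904)^(1.962) = 0.2470.

0.247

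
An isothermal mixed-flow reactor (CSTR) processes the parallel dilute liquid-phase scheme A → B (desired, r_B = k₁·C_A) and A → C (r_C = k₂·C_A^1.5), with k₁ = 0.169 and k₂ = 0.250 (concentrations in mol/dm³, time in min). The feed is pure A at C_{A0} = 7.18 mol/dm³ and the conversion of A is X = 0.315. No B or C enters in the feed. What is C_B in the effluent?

0.528 mol/dm³

Exit C_A = C_{A0}(1−X) = 7.18×0.685 = 4.918 mol/dm³.
A CSTR operates uniformly at the exit composition, giving r_B = 0.8312 and r_C = 2.727 (each k·C_A^n at C_A = 4.918).
Fraction of consumed A going to B: r_B/(r_B+r_C) = 0.2336.
C_B = 0.2336·C_{A0}·X = 0.2336×7.18×0.315 = 0.528 mol/dm³.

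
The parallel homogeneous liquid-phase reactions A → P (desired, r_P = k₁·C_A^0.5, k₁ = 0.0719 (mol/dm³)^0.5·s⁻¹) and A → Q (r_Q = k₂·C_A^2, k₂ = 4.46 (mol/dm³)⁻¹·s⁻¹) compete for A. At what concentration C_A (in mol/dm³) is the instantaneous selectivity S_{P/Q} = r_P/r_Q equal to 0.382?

0.121 mol/dm³

S_{P/Q} = (k₁/k₂)·C_A^-1.5 ⇒ C_A = (S·k₂/k₁)^(1/(-1.5)).
= (0.382×4.46/0.0719)^(-0.6667) = (23.70)^(-0.6667) = 0.121 mol/dm³.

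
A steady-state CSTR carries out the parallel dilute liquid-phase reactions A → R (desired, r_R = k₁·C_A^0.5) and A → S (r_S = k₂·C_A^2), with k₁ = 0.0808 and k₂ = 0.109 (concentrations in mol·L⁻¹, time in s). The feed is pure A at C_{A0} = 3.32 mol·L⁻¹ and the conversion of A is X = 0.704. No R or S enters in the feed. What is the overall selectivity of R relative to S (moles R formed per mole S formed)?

0.761

Exit C_A = C_{A0}(1−X) = 3.32×0.296 = 0.9827 mol·L⁻¹.
In a CSTR the entire volume is at exit conditions, so r_R = 0.0808×0.9827^0.5 = 0.08010 and r_S = 0.109×0.9827^2 = 0.1053.
Overall selectivity = C_R/C_S = r_Rτ/(r_Sτ) = r_R/r_S = 0.761.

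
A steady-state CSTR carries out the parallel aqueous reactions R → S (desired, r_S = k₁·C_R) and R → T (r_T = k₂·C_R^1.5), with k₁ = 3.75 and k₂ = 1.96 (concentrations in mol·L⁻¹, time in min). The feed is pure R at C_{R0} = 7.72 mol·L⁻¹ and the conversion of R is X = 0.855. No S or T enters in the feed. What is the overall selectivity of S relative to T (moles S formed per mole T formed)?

1.81

Exit C_R = C_{R0}(1−X) = 7.72×0.145 = 1.119 mol·L⁻¹.
A CSTR operates uniformly at the exit composition, giving r_S = 4.198 and r_T = 2.321 (each k·C_R^n at C_R = 1.119).
Overall selectivity = C_S/C_T = r_Sτ/(r_Tτ) = r_S/r_T = 1.81.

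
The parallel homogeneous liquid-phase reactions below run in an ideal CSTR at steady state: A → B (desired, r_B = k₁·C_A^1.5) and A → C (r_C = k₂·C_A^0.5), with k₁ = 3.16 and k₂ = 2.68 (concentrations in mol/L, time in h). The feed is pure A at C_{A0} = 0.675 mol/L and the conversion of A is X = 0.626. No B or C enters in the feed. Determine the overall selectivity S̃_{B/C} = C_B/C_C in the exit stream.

0.298

Exit C_A = C_{A0}(1−X) = 0.675×0.374 = 0.2525 mol/L.
Rates in a CSTR are evaluated at the outlet concentration: r_B = 3.16×0.2525^1.5 = 0.4008, r_C = 2.68×0.2525^0.5 = 1.347.
Overall selectivity = C_B/C_C = r_Bτ/(r_Cτ) = r_B/r_C = 0.298.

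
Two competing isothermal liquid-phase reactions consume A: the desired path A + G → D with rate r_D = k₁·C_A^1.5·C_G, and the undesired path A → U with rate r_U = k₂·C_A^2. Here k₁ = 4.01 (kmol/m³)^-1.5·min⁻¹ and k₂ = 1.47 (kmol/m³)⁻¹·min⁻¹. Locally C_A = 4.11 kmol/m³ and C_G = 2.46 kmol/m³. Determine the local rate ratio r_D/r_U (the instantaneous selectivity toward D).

3.31

S_{D/U} = r_D/r_U = (k₁·C_A^1.5·C_G)/(k₂·C_A^2) = (k₁/k₂)·C_A^-0.5·C_G.
= (4.01×4.110^1.5×2.460) / (1.47×4.110^2) = 82.19/24.83 = 3.31.
The undesired path is higher order in A, so low C_A (CSTR or dilute feed) favours D.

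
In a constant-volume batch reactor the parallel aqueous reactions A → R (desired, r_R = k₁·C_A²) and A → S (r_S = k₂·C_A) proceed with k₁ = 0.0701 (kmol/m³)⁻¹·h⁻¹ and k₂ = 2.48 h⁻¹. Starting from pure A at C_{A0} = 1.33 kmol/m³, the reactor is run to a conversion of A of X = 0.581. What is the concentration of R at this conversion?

0.0200 kmol/m³

C_A = C_{A0}(1−X) = 0.5573 kmol/m³.
Along a PFR/batch, dC_S/dC_A = −r_S/(r_R+r_S) = −k₂/(k₂+k₁·C_A).
Integrating from C_{A0} to C_A: C_S = (2.48/0.0701)·ln[(2.48+0.0701·1.33)/(2.48+0.0701·0.557)] = 35.38·ln(2.573/2.519) = 0.7527 kmol/m³.
Then C_R = (C_{A0}−C_A) − C_S = 0.7727 − 0.7527 = 0.02005 kmol/m³.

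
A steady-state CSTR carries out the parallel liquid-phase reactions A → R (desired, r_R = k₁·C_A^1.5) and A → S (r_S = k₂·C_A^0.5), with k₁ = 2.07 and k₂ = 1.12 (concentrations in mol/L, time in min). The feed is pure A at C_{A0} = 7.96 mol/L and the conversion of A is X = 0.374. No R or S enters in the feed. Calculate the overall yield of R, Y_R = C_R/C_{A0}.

0.337

Exit C_A = C_{A0}(1−X) = 7.96×0.626 = 4.983 mol/L.
Rates in a CSTR are evaluated at the outlet concentration: r_R = 2.07×4.983^1.5 = 23.03, r_S = 1.12×4.983^0.5 = 2.500.
Fraction of consumed A going to R: r_R/(r_R+r_S) = 0.9021.
C_R = 0.9021·C_{A0}·X = 0.9021×7.96×0.374 = 2.69 mol/L; Y_R = C_R/C_{A0} = 0.337.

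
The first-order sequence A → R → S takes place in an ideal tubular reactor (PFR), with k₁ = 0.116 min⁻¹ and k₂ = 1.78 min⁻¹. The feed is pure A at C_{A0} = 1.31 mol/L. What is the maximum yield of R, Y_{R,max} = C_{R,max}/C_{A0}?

Evaluating C_R at τ_opt = ln(k₂/k₁)/(k₂−k₁) gives C_{R,max}/C_{A0} = (k₁/k₂)^[k₂/(k₂−k₁)].
= (0.116/1.78)^(1.78/(1.78−0.116)) = (0.06517)^(1.070) = 0.05387.

0.0539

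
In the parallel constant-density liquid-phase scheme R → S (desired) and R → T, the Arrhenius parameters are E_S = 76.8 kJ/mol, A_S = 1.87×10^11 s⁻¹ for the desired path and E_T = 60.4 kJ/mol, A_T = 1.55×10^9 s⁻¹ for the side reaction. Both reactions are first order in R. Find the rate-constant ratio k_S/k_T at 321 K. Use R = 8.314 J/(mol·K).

With equal orders, S_{S/T} = k_S/k_T = (A_S/A_T)·exp[(E_T−E_S)/(RT)].
(E_T−E_S)/(RT) = (60.4−76.8)×10³/(8.314×321) = -16400/2669 = -6.145.
k_S/k_T = (1.87×10^11/1.55×10^9)·exp(-6.145) = 120.6 × 0.002144 = 0.259.
Since E_S > E_T, raising the temperature improves selectivity toward S.

0.259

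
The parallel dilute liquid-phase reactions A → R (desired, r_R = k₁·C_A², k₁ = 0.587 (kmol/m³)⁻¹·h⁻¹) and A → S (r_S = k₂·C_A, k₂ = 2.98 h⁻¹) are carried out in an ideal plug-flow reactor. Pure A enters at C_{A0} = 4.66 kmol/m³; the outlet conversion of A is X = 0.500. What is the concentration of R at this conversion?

C_A = C_{A0}(1−X) = 2.330 kmol/m³.
Along a PFR/batch, dC_S/dC_A = −r_S/(r_R+r_S) = −k₂/(k₂+k₁·C_A).
Integrating from C_{A0} to C_A: C_S = (2.98/0.587)·ln[(2.98+0.587·4.66)/(2.98+0.587·2.33)] = 5.077·ln(5.715/4.348) = 1.389 kmol/m³.
Then C_R = (C_{A0}−C_A) − C_S = 2.330 − 1.389 = 0.9414 kmol/m³.

0.941 kmol/m³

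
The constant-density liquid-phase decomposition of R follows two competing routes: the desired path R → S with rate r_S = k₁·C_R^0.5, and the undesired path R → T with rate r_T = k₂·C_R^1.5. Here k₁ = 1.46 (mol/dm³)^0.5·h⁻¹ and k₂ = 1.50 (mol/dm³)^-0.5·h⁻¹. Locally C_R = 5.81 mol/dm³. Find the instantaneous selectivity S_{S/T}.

0.168

S_{S/T} = r_S/r_T = (k₁·C_R^0.5)/(k₂·C_R^1.5) = (k₁/k₂)·C_R⁻¹.
= (1.46×5.810^0.5) / (1.50×5.810^1.5) = 3.519/21.01 = 0.168.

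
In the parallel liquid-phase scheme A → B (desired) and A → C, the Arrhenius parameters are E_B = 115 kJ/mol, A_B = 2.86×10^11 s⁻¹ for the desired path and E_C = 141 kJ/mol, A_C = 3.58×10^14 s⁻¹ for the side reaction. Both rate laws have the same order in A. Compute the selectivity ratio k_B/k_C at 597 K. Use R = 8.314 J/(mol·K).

0.150

Since both paths have the same order in A, the concentration cancels and S_{B/C} = k_B/k_C = (A_B/A_C)·exp[(E_C−E_B)/(RT)].
(E_C−E_B)/(RT) = (141−115)×10³/(8.314×597) = 26000/4963 = 5.238.
k_B/k_C = (2.86×10^11/3.58×10^14)·exp(5.238) = 7.989×10^-4 × 188.3 = 0.150.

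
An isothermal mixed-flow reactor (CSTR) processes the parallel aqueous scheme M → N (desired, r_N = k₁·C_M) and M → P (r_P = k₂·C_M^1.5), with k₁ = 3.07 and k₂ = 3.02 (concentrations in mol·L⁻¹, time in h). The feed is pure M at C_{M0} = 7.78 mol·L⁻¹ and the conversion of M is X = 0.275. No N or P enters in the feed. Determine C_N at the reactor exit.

0.641 mol·L⁻¹

Exit C_M = C_{M0}(1−X) = 7.78×0.725 = 5.641 mol·L⁻¹.
In a CSTR the entire volume is at exit conditions, so r_N = 3.07×5.641 = 17.32 and r_P = 3.02×5.641^1.5 = 40.46.
Fraction of consumed M going to N: r_N/(r_N+r_P) = 0.2997.
C_N = 0.2997·C_{M0}·X = 0.2997×7.78×0.275 = 0.641 mol·L⁻¹.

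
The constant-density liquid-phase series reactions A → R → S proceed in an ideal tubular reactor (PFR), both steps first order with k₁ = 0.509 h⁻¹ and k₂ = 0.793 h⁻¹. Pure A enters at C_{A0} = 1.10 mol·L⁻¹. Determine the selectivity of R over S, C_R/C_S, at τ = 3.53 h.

Solving the coupled first-order balances gives C_R(τ) = [k₁/(k₂−k₁)]·C_{A0}·(e^(−k₁τ) − e^(−k₂τ)).
e^(−k₁τ) = e^(−0.509×3.53) = e^(−1.797) = 0.1658; e^(−k₂τ) = e^(−2.799) = 0.06085.
C_R = 0.509×1.10/(0.793−0.509) × (0.1658−0.06085) = 1.971×0.1050 = 0.2070 mol·L⁻¹.
C_A = C_{A0}e^(−k₁τ) = 0.1824 mol·L⁻¹, so C_S = C_{A0}−C_A−C_R = 0.7106 mol·L⁻¹; C_R/C_S = 0.291.

0.291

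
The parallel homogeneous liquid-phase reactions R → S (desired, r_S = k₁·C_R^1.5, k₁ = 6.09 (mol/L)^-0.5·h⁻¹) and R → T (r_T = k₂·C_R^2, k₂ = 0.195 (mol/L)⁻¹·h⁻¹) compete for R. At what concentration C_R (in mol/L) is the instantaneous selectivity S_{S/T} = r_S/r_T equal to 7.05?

19.6 mol/L

S_{S/T} = (k₁/k₂)·C_R^-0.5 ⇒ C_R = (S·k₂/k₁)^(-2).
= (7.05×0.195/6.09)^(-2) = (0.2257)^(-2) = 19.6 mol/L.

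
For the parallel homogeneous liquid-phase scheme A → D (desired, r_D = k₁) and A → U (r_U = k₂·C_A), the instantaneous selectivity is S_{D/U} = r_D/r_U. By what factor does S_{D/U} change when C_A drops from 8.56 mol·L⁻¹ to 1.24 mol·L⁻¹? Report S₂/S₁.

6.90

S_{D/U} = (k₁/k₂)·C_A⁻¹, so S₂/S₁ = (C_{A,2}/C_{A,1})⁻¹.
= 8.56/1.24 = 6.90.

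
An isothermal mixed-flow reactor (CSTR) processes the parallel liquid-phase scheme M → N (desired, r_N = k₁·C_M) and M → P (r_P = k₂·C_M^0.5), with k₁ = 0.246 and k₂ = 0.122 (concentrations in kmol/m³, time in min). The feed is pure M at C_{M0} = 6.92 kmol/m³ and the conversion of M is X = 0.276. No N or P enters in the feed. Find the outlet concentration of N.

Exit C_M = C_{M0}(1−X) = 6.92×0.724 = 5.010 kmol/m³.
In a CSTR the entire volume is at exit conditions, so r_N = 0.246×5.010 = 1.232 and r_P = 0.122×5.010^0.5 = 0.2731.
Fraction of consumed M going to N: r_N/(r_N+r_P) = 0.8186.
C_N = 0.8186·C_{M0}·X = 0.8186×6.92×0.276 = 1.56 kmol/m³.

1.56 kmol/m³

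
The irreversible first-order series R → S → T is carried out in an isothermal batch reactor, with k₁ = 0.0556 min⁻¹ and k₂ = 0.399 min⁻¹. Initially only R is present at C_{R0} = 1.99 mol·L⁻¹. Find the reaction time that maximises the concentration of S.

For first-order series the maximum of C_S occurs at t_opt = ln(k₂/k₁)/(k₂−k₁).
= ln(0.399/0.0556)/(0.399−0.0556) = ln(7.176)/0.3434 = 1.971/0.3434 = 5.74 min.

5.74 min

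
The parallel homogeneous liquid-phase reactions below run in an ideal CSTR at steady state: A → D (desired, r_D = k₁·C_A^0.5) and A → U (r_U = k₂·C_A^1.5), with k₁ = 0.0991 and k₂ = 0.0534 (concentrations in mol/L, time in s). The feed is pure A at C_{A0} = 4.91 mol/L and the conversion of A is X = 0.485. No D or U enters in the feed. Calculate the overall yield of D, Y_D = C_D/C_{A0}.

0.205

Exit C_A = C_{A0}(1−X) = 4.91×0.515 = 2.529 mol/L.
Rates in a CSTR are evaluated at the outlet concentration: r_D = 0.0991×2.529^0.5 = 0.1576, r_U = 0.0534×2.529^1.5 = 0.2147.
Fraction of consumed A going to D: r_D/(r_D+r_U) = 0.4233.
C_D = 0.4233·C_{A0}·X = 0.4233×4.91×0.485 = 1.01 mol/L; Y_D = C_D/C_{A0} = 0.205.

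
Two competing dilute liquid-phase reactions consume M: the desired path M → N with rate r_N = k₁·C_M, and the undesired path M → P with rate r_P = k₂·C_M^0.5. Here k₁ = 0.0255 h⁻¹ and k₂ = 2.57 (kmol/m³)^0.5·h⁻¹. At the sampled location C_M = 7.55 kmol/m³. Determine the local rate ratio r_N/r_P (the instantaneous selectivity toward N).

0.0273

S_{N/P} = r_N/r_P = (k₁·C_M)/(k₂·C_M^0.5) = (k₁/k₂)·C_M^0.5.
= (0.0255×7.550) / (2.57×7.550^0.5) = 0.1925/7.062 = 0.0273.
Since the desired path is higher order in M, keeping C_M high (PFR or concentrated feed) favours N.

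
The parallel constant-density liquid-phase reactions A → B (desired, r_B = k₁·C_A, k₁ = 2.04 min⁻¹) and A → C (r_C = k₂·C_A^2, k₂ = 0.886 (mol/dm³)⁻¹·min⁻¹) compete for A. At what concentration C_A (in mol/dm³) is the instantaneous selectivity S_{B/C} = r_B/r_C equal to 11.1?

S_{B/C} = (k₁/k₂)·C_A⁻¹ ⇒ C_A = (S·k₂/k₁)^(-1).
= (11.1×0.886/2.04)^(-1) = (4.821)^(-1) = 0.207 mol/dm³.

0.207 mol/dm³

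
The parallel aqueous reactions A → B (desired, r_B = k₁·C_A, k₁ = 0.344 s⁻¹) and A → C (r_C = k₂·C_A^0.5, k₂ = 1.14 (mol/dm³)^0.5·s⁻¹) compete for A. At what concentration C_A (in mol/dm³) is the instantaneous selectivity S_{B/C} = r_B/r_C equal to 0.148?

0.241 mol/dm³

S_{B/C} = (k₁/k₂)·C_A^0.5 ⇒ C_A = (S·k₂/k₁)^(2).
= (0.148×1.14/0.344)^(2) = (0.4905)^(2) = 0.241 mol/dm³.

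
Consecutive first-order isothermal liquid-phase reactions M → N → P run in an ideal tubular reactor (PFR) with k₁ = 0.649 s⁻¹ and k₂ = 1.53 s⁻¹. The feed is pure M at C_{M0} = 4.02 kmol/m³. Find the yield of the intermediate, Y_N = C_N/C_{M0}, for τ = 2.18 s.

0.153

For first-order series with pure M initially, C_N(τ) = k₁C_{M0}/(k₂−k₁)·(e^(−k₁τ) − e^(−k₂τ)).
e^(−k₁τ) = e^(−0.649×2.18) = e^(−1.415) = 0.2430; e^(−k₂τ) = e^(−3.335) = 0.03560.
C_N = 0.649×4.02/(1.53−0.649) × (0.2430−0.03560) = 2.961×0.2074 = 0.6141 kmol/m³.
Y_N = C_N/C_{M0} = 0.6141/4.02 = 0.153.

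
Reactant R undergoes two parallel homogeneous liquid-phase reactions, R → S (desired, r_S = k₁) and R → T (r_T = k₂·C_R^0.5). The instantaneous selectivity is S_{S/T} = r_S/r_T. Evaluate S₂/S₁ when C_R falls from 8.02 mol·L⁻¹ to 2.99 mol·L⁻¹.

S_{S/T} = (k₁/k₂)·C_R^-0.5, so S₂/S₁ = (C_{R,2}/C_{R,1})^-0.5.
= (2.99/8.02)^(-0.5) = (0.3728)^(-0.5) = 1.64.
Selectivity toward S rises as C_R falls — low-concentration operation is favoured.

1.64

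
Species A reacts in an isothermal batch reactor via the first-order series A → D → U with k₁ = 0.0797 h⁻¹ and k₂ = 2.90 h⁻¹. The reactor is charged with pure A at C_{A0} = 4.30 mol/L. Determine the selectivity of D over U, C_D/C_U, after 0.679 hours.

The intermediate concentration in a first-order A→B→C sequence is C_D = k₁C_{A0}(e^(−k₁t) − e^(−k₂t))/(k₂−k₁).
e^(−k₁t) = e^(−0.0797×0.679) = e^(−0.05412) = 0.9473; e^(−k₂t) = e^(−1.969) = 0.1396.
C_D = 0.0797×4.30/(2.90−0.0797) × (0.9473−0.1396) = 0.1215×0.8077 = 0.09815 mol/L.
C_A = C_{A0}e^(−k₁t) = 4.073 mol/L, so C_U = C_{A0}−C_A−C_D = 0.1284 mol/L; C_D/C_U = 0.765.

0.765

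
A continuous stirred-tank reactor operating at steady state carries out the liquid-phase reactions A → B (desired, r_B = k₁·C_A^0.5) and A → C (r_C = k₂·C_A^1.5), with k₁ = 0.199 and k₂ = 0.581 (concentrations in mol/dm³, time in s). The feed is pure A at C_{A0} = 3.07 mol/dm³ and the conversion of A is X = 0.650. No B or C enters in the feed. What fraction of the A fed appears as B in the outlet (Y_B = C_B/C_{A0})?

0.157

Exit C_A = C_{A0}(1−X) = 3.07×0.350 = 1.074 mol/dm³.
In a CSTR the entire volume is at exit conditions, so r_B = 0.199×1.074^0.5 = 0.2063 and r_C = 0.581×1.074^1.5 = 0.6471.
Fraction of consumed A going to B: r_B/(r_B+r_C) = 0.2417.
C_B = 0.2417·C_{A0}·X = 0.2417×3.07×0.650 = 0.482 mol/dm³; Y_B = C_B/C_{A0} = 0.157.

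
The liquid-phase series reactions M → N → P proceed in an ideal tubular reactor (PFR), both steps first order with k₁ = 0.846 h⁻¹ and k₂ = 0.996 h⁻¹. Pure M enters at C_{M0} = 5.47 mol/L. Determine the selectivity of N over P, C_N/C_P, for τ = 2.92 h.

0.227

Solving the coupled first-order balances gives C_N(τ) = [k₁/(k₂−k₁)]·C_{M0}·(e^(−k₁τ) − e^(−k₂τ)).
e^(−k₁τ) = e^(−0.846×2.92) = e^(−2.470) = 0.08456; e^(−k₂τ) = e^(−2.908) = 0.05457.
C_N = 0.846×5.47/(0.996−0.846) × (0.08456−0.05457) = 30.85×0.02999 = 0.9252 mol/L.
C_M = C_{M0}e^(−k₁τ) = 0.4625 mol/L, so C_P = C_{M0}−C_M−C_N = 4.082 mol/L; C_N/C_P = 0.227.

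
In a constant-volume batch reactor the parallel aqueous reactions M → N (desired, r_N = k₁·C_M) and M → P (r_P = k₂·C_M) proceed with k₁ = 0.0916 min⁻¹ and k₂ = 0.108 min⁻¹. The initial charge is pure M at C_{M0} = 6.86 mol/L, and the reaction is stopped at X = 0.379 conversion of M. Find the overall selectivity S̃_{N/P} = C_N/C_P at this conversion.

0.848

C_M = C_{M0}(1−X) = 4.260 mol/L.
Both paths are first order in M, so the instantaneous fraction to N is constant: dC_N/d(−C_M) = k₁/(k₁+k₂) = 0.4589.
C_N = 0.4589·(C_{M0}−C_M) = 0.4589×2.600 = 1.19 mol/L.
C_P = (C_{M0}−C_M)−C_N = 1.407 mol/L; S̃_{N/P} = 1.193/1.407 = 0.848.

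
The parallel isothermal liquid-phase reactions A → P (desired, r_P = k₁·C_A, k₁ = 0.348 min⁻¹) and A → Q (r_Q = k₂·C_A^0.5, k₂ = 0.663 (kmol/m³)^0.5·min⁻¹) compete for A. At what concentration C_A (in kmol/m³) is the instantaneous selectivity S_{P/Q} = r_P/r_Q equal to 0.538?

S_{P/Q} = (k₁/k₂)·C_A^0.5 ⇒ C_A = (S·k₂/k₁)^(2).
= (0.538×0.663/0.348)^(2) = (1.025)^(2) = 1.05 kmol/m³.

1.05 kmol/m³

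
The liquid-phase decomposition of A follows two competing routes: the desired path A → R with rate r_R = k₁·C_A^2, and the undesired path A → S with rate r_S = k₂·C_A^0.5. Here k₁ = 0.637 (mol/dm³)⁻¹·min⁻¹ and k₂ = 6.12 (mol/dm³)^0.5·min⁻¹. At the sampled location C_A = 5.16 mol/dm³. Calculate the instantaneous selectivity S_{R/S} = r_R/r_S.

S_{R/S} = r_R/r_S = (k₁·C_A^2)/(k₂·C_A^0.5) = (k₁/k₂)·C_A^1.5.
= (0.637×5.160^2) / (6.12×5.160^0.5) = 16.96/13.90 = 1.22.
Since the desired path is higher order in A, keeping C_A high (PFR or concentrated feed) favours R.

1.22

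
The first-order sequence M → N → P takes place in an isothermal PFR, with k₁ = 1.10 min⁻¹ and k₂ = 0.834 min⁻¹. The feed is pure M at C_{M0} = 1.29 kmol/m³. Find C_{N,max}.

0.542 kmol/m³

At the optimum, C_{N,max}/C_{M0} = (k₁/k₂)^[k₂/(k₂−k₁)].
= (1.10/0.834)^(0.834/(0.834−1.10)) = (1.319)^(-3.135) = 0.4198.
C_{N,max} = 0.4198×1.29 = 0.542 kmol/m³.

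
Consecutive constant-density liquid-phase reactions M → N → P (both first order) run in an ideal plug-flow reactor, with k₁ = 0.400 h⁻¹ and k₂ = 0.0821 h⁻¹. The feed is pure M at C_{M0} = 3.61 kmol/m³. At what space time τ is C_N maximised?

Setting dC_N/dτ = 0 gives τ_opt = ln(k₂/k₁)/(k₂−k₁).
= ln(0.0821/0.400)/(0.0821−0.400) = ln(0.2053)/-0.3179 = -1.584/-0.3179 = 4.98 h.

4.98 h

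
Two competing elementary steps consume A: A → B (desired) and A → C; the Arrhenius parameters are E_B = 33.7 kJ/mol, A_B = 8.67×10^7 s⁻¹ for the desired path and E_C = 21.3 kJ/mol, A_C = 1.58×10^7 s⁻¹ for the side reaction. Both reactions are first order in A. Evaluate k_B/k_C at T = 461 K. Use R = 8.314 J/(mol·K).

0.216

With equal orders, S_{B/C} = k_B/k_C = (A_B/A_C)·exp[(E_C−E_B)/(RT)].
(E_C−E_B)/(RT) = (21.3−33.7)×10³/(8.314×461) = -12400/3833 = -3.235.
k_B/k_C = (8.67×10^7/1.58×10^7)·exp(-3.235) = 5.487 × 0.03935 = 0.216.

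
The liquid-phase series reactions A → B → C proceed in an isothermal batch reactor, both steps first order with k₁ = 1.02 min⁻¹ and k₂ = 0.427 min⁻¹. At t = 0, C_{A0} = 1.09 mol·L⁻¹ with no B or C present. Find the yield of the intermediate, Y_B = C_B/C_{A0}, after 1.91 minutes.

Solving the coupled first-order balances gives C_B(t) = [k₁/(k₂−k₁)]·C_{A0}·(e^(−k₁t) − e^(−k₂t)).
e^(−k₁t) = e^(−1.02×1.91) = e^(−1.948) = 0.1425; e^(−k₂t) = e^(−0.8156) = 0.4424.
C_B = 1.02×1.09/(0.427−1.02) × (0.1425−0.4424) = (-1.875)×(-0.2999) = 0.5622 mol·L⁻¹.
Y_B = C_B/C_{A0} = 0.5622/1.09 = 0.516.

0.516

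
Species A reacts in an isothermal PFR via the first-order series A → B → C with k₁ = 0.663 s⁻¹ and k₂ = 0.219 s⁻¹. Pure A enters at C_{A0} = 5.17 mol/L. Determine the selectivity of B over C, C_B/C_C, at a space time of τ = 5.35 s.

0.761

For first-order series with pure A initially, C_B(τ) = k₁C_{A0}/(k₂−k₁)·(e^(−k₁τ) − e^(−k₂τ)).
e^(−k₁τ) = e^(−0.663×5.35) = e^(−3.547) = 0.02881; e^(−k₂τ) = e^(−1.172) = 0.3099.
C_B = 0.663×5.17/(0.219−0.663) × (0.02881−0.3099) = (-7.720)×(-0.2810) = 2.170 mol/L.
C_A = C_{A0}e^(−k₁τ) = 0.1489 mol/L, so C_C = C_{A0}−C_A−C_B = 2.851 mol/L; C_B/C_C = 0.761.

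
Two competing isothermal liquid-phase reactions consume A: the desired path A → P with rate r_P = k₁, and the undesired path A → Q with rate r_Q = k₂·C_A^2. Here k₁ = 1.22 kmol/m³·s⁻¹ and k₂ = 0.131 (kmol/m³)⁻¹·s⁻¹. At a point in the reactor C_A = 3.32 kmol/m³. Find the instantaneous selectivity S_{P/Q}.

0.845

S_{P/Q} = r_P/r_Q = (k₁)/(k₂·C_A^2) = (k₁/k₂)·C_A^-2.
= (1.22) / (0.131×3.320^2) = 1.220/1.444 = 0.845.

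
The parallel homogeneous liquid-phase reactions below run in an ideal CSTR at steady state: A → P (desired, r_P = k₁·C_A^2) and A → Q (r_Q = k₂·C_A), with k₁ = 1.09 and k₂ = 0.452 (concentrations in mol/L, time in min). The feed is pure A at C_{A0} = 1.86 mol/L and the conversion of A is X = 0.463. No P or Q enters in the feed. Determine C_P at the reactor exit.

Exit C_A = C_{A0}(1−X) = 1.86×0.537 = 0.9988 mol/L.
A CSTR operates uniformly at the exit composition, giving r_P = 1.087 and r_Q = 0.4515 (each k·C_A^n at C_A = 0.9988).
Fraction of consumed A going to P: r_P/(r_P+r_Q) = 0.7066.
C_P = 0.7066·C_{A0}·X = 0.7066×1.86×0.463 = 0.609 mol/L.

0.609 mol/L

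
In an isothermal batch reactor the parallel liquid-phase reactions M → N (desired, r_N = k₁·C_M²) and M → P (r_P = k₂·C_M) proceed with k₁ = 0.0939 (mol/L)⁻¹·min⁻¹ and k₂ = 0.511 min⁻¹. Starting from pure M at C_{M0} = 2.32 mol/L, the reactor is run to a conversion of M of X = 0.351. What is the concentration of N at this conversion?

0.211 mol/L

C_M = C_{M0}(1−X) = 1.506 mol/L.
Along a PFR/batch, dC_P/dC_M = −r_P/(r_N+r_P) = −k₂/(k₂+k₁·C_M).
Integrating from C_{M0} to C_M: C_P = (0.511/0.0939)·ln[(0.511+0.0939·2.32)/(0.511+0.0939·1.51)] = 5.442·ln(0.7288/0.6524) = 0.6031 mol/L.
Then C_N = (C_{M0}−C_M) − C_P = 0.8143 − 0.6031 = 0.2112 mol/L.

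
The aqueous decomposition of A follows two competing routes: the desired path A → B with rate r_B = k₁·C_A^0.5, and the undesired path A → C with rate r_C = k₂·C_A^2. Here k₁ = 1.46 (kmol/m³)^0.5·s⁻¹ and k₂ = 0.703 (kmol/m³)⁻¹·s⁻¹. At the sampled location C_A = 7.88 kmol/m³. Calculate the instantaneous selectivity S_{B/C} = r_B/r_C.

0.0939

S_{B/C} = r_B/r_C = (k₁·C_A^0.5)/(k₂·C_A^2) = (k₁/k₂)·C_A^-1.5.
= (1.46×7.880^0.5) / (0.703×7.880^2) = 4.098/43.65 = 0.0939.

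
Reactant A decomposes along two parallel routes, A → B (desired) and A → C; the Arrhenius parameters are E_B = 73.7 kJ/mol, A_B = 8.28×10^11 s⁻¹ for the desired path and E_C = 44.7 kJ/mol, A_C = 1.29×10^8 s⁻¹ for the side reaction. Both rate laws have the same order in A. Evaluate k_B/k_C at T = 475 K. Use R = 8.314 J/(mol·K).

Since both paths have the same order in A, the concentration cancels and S_{B/C} = k_B/k_C = (A_B/A_C)·exp[(E_C−E_B)/(RT)].
(E_C−E_B)/(RT) = (44.7−73.7)×10³/(8.314×475) = -29000/3949 = -7.343.
k_B/k_C = (8.28×10^11/1.29×10^8)·exp(-7.343) = 6419 × 6.469×10^-4 = 4.15.
Since E_B > E_C, raising the temperature improves selectivity toward B.

4.15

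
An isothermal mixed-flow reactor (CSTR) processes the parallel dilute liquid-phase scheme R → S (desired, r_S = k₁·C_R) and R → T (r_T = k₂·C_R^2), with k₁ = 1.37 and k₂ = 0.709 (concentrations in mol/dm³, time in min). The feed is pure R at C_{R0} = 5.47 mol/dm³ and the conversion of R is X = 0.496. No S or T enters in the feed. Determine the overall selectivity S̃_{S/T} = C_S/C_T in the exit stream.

0.701

Exit C_R = C_{R0}(1−X) = 5.47×0.504 = 2.757 mol/dm³.
Rates in a CSTR are evaluated at the outlet concentration: r_S = 1.37×2.757 = 3.777, r_T = 0.709×2.757^2 = 5.389.
Overall selectivity = C_S/C_T = r_Sτ/(r_Tτ) = r_S/r_T = 0.701.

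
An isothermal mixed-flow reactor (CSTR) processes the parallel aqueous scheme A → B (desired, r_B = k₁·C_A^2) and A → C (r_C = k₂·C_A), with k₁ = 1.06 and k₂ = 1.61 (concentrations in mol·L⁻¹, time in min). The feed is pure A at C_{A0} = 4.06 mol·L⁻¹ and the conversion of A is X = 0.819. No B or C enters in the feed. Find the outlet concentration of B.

Exit C_A = C_{A0}(1−X) = 4.06×0.181 = 0.7349 mol·L⁻¹.
In a CSTR the entire volume is at exit conditions, so r_B = 1.06×0.7349^2 = 0.5724 and r_C = 1.61×0.7349 = 1.183.
Fraction of consumed A going to B: r_B/(r_B+r_C) = 0.3261.
C_B = 0.3261·C_{A0}·X = 0.3261×4.06×0.819 = 1.08 mol·L⁻¹.

1.08 mol·L⁻¹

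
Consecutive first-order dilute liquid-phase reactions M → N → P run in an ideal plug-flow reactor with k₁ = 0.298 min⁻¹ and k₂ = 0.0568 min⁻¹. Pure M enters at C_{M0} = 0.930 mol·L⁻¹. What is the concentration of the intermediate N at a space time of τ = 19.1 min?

0.384 mol·L⁻¹

The intermediate concentration in a first-order A→B→C sequence is C_N = k₁C_{M0}(e^(−k₁τ) − e^(−k₂τ))/(k₂−k₁).
e^(−k₁τ) = e^(−0.298×19.1) = e^(−5.692) = 0.003374; e^(−k₂τ) = e^(−1.085) = 0.3379.
C_N = 0.298×0.930/(0.0568−0.298) × (0.003374−0.3379) = (-1.149)×(-0.3346) = 0.3844 mol·L⁻¹.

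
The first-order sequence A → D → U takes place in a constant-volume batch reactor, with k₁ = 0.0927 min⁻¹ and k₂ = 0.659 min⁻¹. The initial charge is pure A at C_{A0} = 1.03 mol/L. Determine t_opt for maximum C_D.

Setting dC_D/dt = 0 gives t_opt = ln(k₂/k₁)/(k₂−k₁).
= ln(0.659/0.0927)/(0.659−0.0927) = ln(7.109)/0.5663 = 1.961/0.5663 = 3.46 min.

3.46 min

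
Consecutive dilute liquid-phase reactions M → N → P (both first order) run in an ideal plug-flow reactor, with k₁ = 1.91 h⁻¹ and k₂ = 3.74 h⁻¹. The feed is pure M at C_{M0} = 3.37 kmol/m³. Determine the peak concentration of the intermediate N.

Evaluating C_N at τ_opt = ln(k₂/k₁)/(k₂−k₁) gives C_{N,max}/C_{M0} = (k₁/k₂)^[k₂/(k₂−k₁)].
= (1.91/3.74)^(3.74/(3.74−1.91)) = (0.5107)^(2.044) = 0.2533.
C_{N,max} = 0.2533×3.37 = 0.853 kmol/m³.

0.853 kmol/m³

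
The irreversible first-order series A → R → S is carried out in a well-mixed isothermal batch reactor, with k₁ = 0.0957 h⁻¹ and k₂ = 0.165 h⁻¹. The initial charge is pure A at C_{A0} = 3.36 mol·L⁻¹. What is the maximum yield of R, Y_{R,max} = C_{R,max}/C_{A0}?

For a first-order series the maximum intermediate yield is C_{R,max}/C_{A0} = (k₁/k₂)^[k₂/(k₂−k₁)].
= (0.0957/0.165)^(0.165/(0.165−0.0957)) = (0.5800)^(2.381) = 0.2734.

0.273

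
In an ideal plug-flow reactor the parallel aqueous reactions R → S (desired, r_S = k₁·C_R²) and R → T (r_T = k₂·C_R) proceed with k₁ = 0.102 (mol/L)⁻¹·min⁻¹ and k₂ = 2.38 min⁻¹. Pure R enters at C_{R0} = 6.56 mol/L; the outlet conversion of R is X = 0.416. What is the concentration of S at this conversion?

C_R = C_{R0}(1−X) = 3.831 mol/L.
Along a PFR/batch, dC_T/dC_R = −r_T/(r_S+r_T) = −k₂/(k₂+k₁·C_R).
Integrating from C_{R0} to C_R: C_T = (2.38/0.102)·ln[(2.38+0.102·6.56)/(2.38+0.102·3.83)] = 23.33·ln(3.049/2.771) = 2.234 mol/L.
Then C_S = (C_{R0}−C_R) − C_T = 2.729 − 2.234 = 0.4953 mol/L.

0.495 mol/L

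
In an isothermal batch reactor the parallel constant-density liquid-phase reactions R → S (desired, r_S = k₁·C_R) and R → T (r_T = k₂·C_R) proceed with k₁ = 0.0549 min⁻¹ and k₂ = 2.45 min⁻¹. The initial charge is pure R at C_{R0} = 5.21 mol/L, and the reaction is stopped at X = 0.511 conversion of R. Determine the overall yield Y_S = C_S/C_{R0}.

0.0112

C_R = C_{R0}(1−X) = 2.548 mol/L.
Both paths are first order in R, so the instantaneous fraction to S is constant: dC_S/d(−C_R) = k₁/(k₁+k₂) = 0.02192.
C_S = 0.02192·(C_{R0}−C_R) = 0.02192×2.662 = 0.0583 mol/L.
Y_S = C_S/C_{R0} = 0.05835/5.21 = 0.0112.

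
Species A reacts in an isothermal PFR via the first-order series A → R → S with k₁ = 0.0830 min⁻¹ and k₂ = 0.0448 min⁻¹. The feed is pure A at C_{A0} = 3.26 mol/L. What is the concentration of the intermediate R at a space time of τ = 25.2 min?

Solving the coupled first-order balances gives C_R(τ) = [k₁/(k₂−k₁)]·C_{A0}·(e^(−k₁τ) − e^(−k₂τ)).
e^(−k₁τ) = e^(−0.0830×25.2) = e^(−2.092) = 0.1235; e^(−k₂τ) = e^(−1.129) = 0.3234.
C_R = 0.0830×3.26/(0.0448−0.0830) × (0.1235−0.3234) = (-7.083)×(-0.1999) = 1.416 mol/L.

1.42 mol/L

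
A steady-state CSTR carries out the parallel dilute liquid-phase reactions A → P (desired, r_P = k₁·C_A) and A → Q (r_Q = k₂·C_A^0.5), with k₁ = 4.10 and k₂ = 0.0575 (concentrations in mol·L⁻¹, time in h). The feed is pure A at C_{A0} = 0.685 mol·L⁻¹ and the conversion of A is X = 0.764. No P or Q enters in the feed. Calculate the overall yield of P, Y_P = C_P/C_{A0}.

0.738

Exit C_A = C_{A0}(1−X) = 0.685×0.236 = 0.1617 mol·L⁻¹.
A CSTR operates uniformly at the exit composition, giving r_P = 0.6628 and r_Q = 0.02312 (each k·C_A^n at C_A = 0.1617).
Fraction of consumed A going to P: r_P/(r_P+r_Q) = 0.9663.
C_P = 0.9663·C_{A0}·X = 0.9663×0.685×0.764 = 0.506 mol·L⁻¹; Y_P = C_P/C_{A0} = 0.738.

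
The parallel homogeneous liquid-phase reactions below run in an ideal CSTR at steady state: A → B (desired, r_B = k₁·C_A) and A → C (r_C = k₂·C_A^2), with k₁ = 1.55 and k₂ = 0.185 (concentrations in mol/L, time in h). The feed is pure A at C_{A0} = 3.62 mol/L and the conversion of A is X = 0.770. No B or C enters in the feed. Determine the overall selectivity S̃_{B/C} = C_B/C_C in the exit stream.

Exit C_A = C_{A0}(1−X) = 3.62×0.230 = 0.8326 mol/L.
A CSTR operates uniformly at the exit composition, giving r_B = 1.291 and r_C = 0.1282 (each k·C_A^n at C_A = 0.8326).
Overall selectivity = C_B/C_C = r_Bτ/(r_Cτ) = r_B/r_C = 10.1.

10.1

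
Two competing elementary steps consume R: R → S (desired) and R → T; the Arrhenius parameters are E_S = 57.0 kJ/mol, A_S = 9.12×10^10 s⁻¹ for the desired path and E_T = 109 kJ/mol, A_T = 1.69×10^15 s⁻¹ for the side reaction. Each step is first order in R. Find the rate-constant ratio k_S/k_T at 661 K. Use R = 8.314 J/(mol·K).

k_S/k_T = (A_S/A_T)·exp[−(E_S−E_T)/(RT)] = (A_S/A_T)·exp[(E_T−E_S)/(RT)].
(E_T−E_S)/(RT) = (109−57.0)×10³/(8.314×661) = 52000/5496 = 9.462.
k_S/k_T = (9.12×10^10/1.69×10^15)·exp(9.462) = 5.396×10^-5 × 12864 = 0.694.

0.694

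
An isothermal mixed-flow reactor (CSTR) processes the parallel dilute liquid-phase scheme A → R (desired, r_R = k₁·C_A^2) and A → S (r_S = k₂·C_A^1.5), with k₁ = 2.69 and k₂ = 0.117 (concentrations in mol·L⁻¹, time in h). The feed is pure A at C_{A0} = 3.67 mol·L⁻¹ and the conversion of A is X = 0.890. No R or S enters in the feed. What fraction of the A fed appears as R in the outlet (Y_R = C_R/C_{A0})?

0.833

Exit C_A = C_{A0}(1−X) = 3.67×0.110 = 0.4037 mol·L⁻¹.
A CSTR operates uniformly at the exit composition, giving r_R = 0.4384 and r_S = 0.03001 (each k·C_A^n at C_A = 0.4037).
Fraction of consumed A going to R: r_R/(r_R+r_S) = 0.9359.
C_R = 0.9359·C_{A0}·X = 0.9359×3.67×0.890 = 3.06 mol·L⁻¹; Y_R = C_R/C_{A0} = 0.833.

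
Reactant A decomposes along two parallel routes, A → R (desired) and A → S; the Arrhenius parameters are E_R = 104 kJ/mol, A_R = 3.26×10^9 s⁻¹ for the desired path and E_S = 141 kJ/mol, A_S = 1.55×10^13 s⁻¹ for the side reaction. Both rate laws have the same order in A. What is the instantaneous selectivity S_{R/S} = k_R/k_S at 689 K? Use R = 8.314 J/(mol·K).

With equal orders, S_{R/S} = k_R/k_S = (A_R/A_S)·exp[(E_S−E_R)/(RT)].
(E_S−E_R)/(RT) = (141−104)×10³/(8.314×689) = 37000/5728 = 6.459.
k_R/k_S = (3.26×10^9/1.55×10^13)·exp(6.459) = 2.103×10^-4 × 638.5 = 0.134.

0.134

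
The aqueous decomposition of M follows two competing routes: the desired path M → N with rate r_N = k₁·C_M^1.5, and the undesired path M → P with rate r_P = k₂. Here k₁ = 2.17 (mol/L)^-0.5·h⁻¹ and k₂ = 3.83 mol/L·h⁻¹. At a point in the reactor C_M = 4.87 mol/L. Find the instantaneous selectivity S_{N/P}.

S_{N/P} = r_N/r_P = (k₁·C_M^1.5)/(k₂) = (k₁/k₂)·C_M^1.5.
= (2.17×4.870^1.5) / (3.83) = 23.32/3.830 = 6.09.

6.09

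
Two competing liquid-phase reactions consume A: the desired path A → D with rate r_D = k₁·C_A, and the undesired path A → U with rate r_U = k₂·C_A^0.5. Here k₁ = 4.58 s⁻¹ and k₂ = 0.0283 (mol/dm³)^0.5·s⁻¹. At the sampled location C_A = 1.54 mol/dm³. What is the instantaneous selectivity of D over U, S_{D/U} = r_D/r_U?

S_{D/U} = r_D/r_U = (k₁·C_A)/(k₂·C_A^0.5) = (k₁/k₂)·C_A^0.5.
= (4.58×1.540) / (0.0283×1.540^0.5) = 7.053/0.03512 = 201.

201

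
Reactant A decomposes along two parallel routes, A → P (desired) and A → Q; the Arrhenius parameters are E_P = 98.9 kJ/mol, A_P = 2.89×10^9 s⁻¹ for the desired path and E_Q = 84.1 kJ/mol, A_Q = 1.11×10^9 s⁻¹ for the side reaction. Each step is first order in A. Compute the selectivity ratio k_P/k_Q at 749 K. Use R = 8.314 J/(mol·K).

0.242

Since both paths have the same order in A, the concentration cancels and S_{P/Q} = k_P/k_Q = (A_P/A_Q)·exp[(E_Q−E_P)/(RT)].
(E_Q−E_P)/(RT) = (84.1−98.9)×10³/(8.314×749) = -14800/6227 = -2.377.
k_P/k_Q = (2.89×10^9/1.11×10^9)·exp(-2.377) = 2.604 × 0.09286 = 0.242.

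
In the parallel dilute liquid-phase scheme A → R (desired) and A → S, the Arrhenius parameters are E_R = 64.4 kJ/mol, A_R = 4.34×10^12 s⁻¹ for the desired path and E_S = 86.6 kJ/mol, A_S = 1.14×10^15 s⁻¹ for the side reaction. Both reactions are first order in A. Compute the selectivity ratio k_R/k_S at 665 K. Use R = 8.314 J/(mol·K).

With equal orders, S_{R/S} = k_R/k_S = (A_R/A_S)·exp[(E_S−E_R)/(RT)].
(E_S−E_R)/(RT) = (86.6−64.4)×10³/(8.314×665) = 22200/5529 = 4.015.
k_R/k_S = (4.34×10^12/1.14×10^15)·exp(4.015) = 0.003807 × 55.44 = 0.211.
Since E_R < E_S, lowering the temperature improves selectivity toward R.

0.211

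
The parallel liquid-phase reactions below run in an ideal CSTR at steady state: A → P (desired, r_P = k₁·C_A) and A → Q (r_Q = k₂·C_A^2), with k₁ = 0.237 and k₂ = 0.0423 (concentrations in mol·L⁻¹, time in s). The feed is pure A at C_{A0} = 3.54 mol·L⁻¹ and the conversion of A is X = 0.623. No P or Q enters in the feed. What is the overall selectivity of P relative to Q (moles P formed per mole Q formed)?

Exit C_A = C_{A0}(1−X) = 3.54×0.377 = 1.335 mol·L⁻¹.
In a CSTR the entire volume is at exit conditions, so r_P = 0.237×1.335 = 0.3163 and r_Q = 0.0423×1.335^2 = 0.07534.
Overall selectivity = C_P/C_Q = r_Pτ/(r_Qτ) = r_P/r_Q = 4.20.

4.20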